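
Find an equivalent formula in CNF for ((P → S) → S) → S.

¬P ∨ S

((P → S) → S) → S
⇔ ¬((P → S) → S) ∨ S   (eliminate →)
⇔ ¬(¬(P → S) ∨ S) ∨ S   (eliminate →)
⇔ ¬(¬(¬P ∨ S) ∨ S) ∨ S   (eliminate →)
⇔ (¬¬(¬P ∨ S) ∧ ¬S) ∨ S   (De Morgan)
⇔ ((¬P ∨ S) ∧ ¬S) ∨ S   (double negation)
⇔ (¬P ∨ S ∨ S) ∧ (¬S ∨ S)   (distribute ∨ over ∧)
⇔ ¬P ∨ S   (simplify)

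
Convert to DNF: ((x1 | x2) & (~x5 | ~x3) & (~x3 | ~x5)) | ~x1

((x1 | x2) & (~x5 | ~x3) & (~x3 | ~x5)) | ~x1
≡ (x1 & ~x5 & ~x3) | (x1 & ~x5 & ~x5) | (x1 & ~x3 & ~x3) | (x1 & ~x3 & ~x5) | (x2 & ~x5 & ~x3) | (x2 & ~x5 & ~x5) | (x2 & ~x3 & ~x3) | (x2 & ~x3 & ~x5) | ~x1   (distribute & over |)
≡ (x1 & ~x5) | (x1 & ~x3) | (x2 & ~x5) | (x2 & ~x3) | ~x1   (simplify)

(x1 & ~x5) | (x1 & ~x3) | (x2 & ~x5) | (x2 & ~x3) | ~x1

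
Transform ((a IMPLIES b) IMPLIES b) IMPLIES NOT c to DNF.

((a IMPLIES b) IMPLIES b) IMPLIES NOT c
⇔ NOT ((a IMPLIES b) IMPLIES b) OR NOT c   (eliminate IMPLIES)
⇔ NOT (NOT (a IMPLIES b) OR b) OR NOT c   (eliminate IMPLIES)
⇔ NOT (NOT (NOT a OR b) OR b) OR NOT c   (eliminate IMPLIES)
⇔ (NOT NOT (NOT a OR b) AND NOT b) OR NOT c   (De Morgan)
⇔ ((NOT a OR b) AND NOT b) OR NOT c   (double negation)
⇔ (NOT a AND NOT b) OR (b AND NOT b) OR NOT c   (distribute AND over OR)
⇔ (NOT a AND NOT b) OR NOT c   (simplify)

(NOT a AND NOT b) OR NOT c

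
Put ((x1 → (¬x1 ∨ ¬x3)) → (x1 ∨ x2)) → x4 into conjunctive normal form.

((x1 → (¬x1 ∨ ¬x3)) → (x1 ∨ x2)) → x4
≡ ¬((x1 → (¬x1 ∨ ¬x3)) → (x1 ∨ x2)) ∨ x4   (eliminate →)
≡ ¬(¬(x1 → (¬x1 ∨ ¬x3)) ∨ x1 ∨ x2) ∨ x4   (eliminate →)
≡ ¬(¬(¬x1 ∨ ¬x1 ∨ ¬x3) ∨ x1 ∨ x2) ∨ x4   (eliminate →)
≡ (¬¬(¬x1 ∨ ¬x1 ∨ ¬x3) ∧ ¬x1 ∧ ¬x2) ∨ x4   (De Morgan)
≡ ((¬x1 ∨ ¬x1 ∨ ¬x3) ∧ ¬x1 ∧ ¬x2) ∨ x4   (double negation)
≡ (¬x1 ∨ ¬x1 ∨ ¬x3 ∨ x4) ∧ (¬x1 ∨ x4) ∧ (¬x2 ∨ x4)   (distribute ∨ over ∧)
≡ (¬x1 ∨ x4) ∧ (¬x2 ∨ x4)   (simplify)

(¬x1 ∨ x4) ∧ (¬x2 ∨ x4)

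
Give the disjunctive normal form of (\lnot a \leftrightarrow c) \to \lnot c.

(c \land a) \lor \lnot c

(\lnot a \leftrightarrow c) \to \lnot c
≡ \lnot (\lnot a \leftrightarrow c) \lor \lnot c   [eliminate \to]
≡ \lnot ((\lnot a \to c) \land (c \to \lnot a)) \lor \lnot c   [eliminate \leftrightarrow]
≡ \lnot ((\lnot \lnot a \lor c) \land (c \to \lnot a)) \lor \lnot c   [eliminate \to]
≡ \lnot ((\lnot \lnot a \lor c) \land (\lnot c \lor \lnot a)) \lor \lnot c   [eliminate \to]
≡ \lnot (\lnot \lnot a \lor c) \lor \lnot (\lnot c \lor \lnot a) \lor \lnot c   [De Morgan]
≡ (\lnot \lnot \lnot a \land \lnot c) \lor \lnot (\lnot c \lor \lnot a) \lor \lnot c   [De Morgan]
≡ (\lnot a \land \lnot c) \lor \lnot (\lnot c \lor \lnot a) \lor \lnot c   [double negation]
≡ (\lnot a \land \lnot c) \lor (\lnot \lnot c \land \lnot \lnot a) \lor \lnot c   [De Morgan]
≡ (\lnot a \land \lnot c) \lor (c \land \lnot \lnot a) \lor \lnot c   [double negation]
≡ (\lnot a \land \lnot c) \lor (c \land a) \lor \lnot c   [double negation]
≡ (c \land a) \lor \lnot c   [simplify]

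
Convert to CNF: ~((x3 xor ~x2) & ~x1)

~((x3 xor ~x2) & ~x1)
⇔ ~((x3 | ~x2) & ~(x3 & ~x2) & ~x1)
⇔ ~(x3 | ~x2) | ~~(x3 & ~x2) | ~~x1
⇔ (~x3 & ~~x2) | ~~(x3 & ~x2) | ~~x1
⇔ (~x3 & x2) | ~~(x3 & ~x2) | ~~x1
⇔ (~x3 & x2) | (x3 & ~x2) | ~~x1
⇔ (~x3 & x2) | (x3 & ~x2) | x1
⇔ (~x3 | x3 | x1) & (~x3 | ~x2 | x1) & (x2 | x3 | x1) & (x2 | ~x2 | x1)
⇔ (~x3 | ~x2 | x1) & (x2 | x3 | x1)

(~x3 | ~x2 | x1) & (x2 | x3 | x1)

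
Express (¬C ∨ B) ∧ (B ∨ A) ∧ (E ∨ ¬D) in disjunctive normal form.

(¬C ∨ B) ∧ (B ∨ A) ∧ (E ∨ ¬D)
≡ (¬C ∧ B ∧ E) ∨ (¬C ∧ B ∧ ¬D) ∨ (¬C ∧ A ∧ E) ∨ (¬C ∧ A ∧ ¬D) ∨ (B ∧ B ∧ E) ∨ (B ∧ B ∧ ¬D) ∨ (B ∧ A ∧ E) ∨ (B ∧ A ∧ ¬D)   (distribute ∧ over ∨)
≡ (¬C ∧ A ∧ E) ∨ (¬C ∧ A ∧ ¬D) ∨ (B ∧ E) ∨ (B ∧ ¬D)   (simplify)

(¬C ∧ A ∧ E) ∨ (¬C ∧ A ∧ ¬D) ∨ (B ∧ E) ∨ (B ∧ ¬D)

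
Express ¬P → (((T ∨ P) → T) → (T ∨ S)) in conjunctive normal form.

¬P → (((T ∨ P) → T) → (T ∨ S))
≡ ¬¬P ∨ (((T ∨ P) → T) → (T ∨ S))   — eliminate →
≡ ¬¬P ∨ ¬((T ∨ P) → T) ∨ T ∨ S   — eliminate →
≡ ¬¬P ∨ ¬(¬(T ∨ P) ∨ T) ∨ T ∨ S   — eliminate →
≡ P ∨ ¬(¬(T ∨ P) ∨ T) ∨ T ∨ S   — double negation
≡ P ∨ (¬¬(T ∨ P) ∧ ¬T) ∨ T ∨ S   — De Morgan
≡ P ∨ ((T ∨ P) ∧ ¬T) ∨ T ∨ S   — double negation
≡ (P ∨ T ∨ P ∨ T ∨ S) ∧ (P ∨ ¬T ∨ T ∨ S)   — distribute ∨ over ∧
≡ P ∨ T ∨ S   — simplify

P ∨ T ∨ S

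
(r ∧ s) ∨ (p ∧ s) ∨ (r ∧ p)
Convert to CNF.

(r ∨ p) ∧ (r ∨ s) ∧ (s ∨ p)

(r ∧ s) ∨ (p ∧ s) ∨ (r ∧ p)
⇔ (r ∨ p ∨ r) ∧ (r ∨ p ∨ p) ∧ (r ∨ s ∨ r) ∧ (r ∨ s ∨ p) ∧ (s ∨ p ∨ r) ∧ (s ∨ p ∨ p) ∧ (s ∨ s ∨ r) ∧ (s ∨ s ∨ p)   (distribute ∨ over ∧)
⇔ (r ∨ p) ∧ (r ∨ s) ∧ (s ∨ p)   (simplify)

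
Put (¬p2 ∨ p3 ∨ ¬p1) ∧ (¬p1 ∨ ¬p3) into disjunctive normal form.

(¬p2 ∧ ¬p3) ∨ ¬p1

(¬p2 ∨ p3 ∨ ¬p1) ∧ (¬p1 ∨ ¬p3)
≡ (¬p2 ∧ ¬p1) ∨ (¬p2 ∧ ¬p3) ∨ (p3 ∧ ¬p1) ∨ (p3 ∧ ¬p3) ∨ (¬p1 ∧ ¬p1) ∨ (¬p1 ∧ ¬p3)   [distribute ∧ over ∨]
≡ (¬p2 ∧ ¬p3) ∨ ¬p1   [simplify]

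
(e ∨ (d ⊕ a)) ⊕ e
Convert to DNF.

d ∧ ¬a ∧ ¬e ∨ ¬d ∧ a ∧ ¬e

(e ∨ (d ⊕ a)) ⊕ e
≡ (e ∨ (d ⊕ a)) ∧ ¬e ∨ ¬(e ∨ (d ⊕ a)) ∧ e   (expand ⊕)
≡ (e ∨ d ∧ ¬a ∨ ¬d ∧ a) ∧ ¬e ∨ ¬(e ∨ (d ⊕ a)) ∧ e   (expand ⊕)
≡ (e ∨ d ∧ ¬a ∨ ¬d ∧ a) ∧ ¬e ∨ ¬(e ∨ d ∧ ¬a ∨ ¬d ∧ a) ∧ e   (expand ⊕)
≡ (e ∨ d ∧ ¬a ∨ ¬d ∧ a) ∧ ¬e ∨ ¬e ∧ ¬(d ∧ ¬a) ∧ ¬(¬d ∧ a) ∧ e   (De Morgan)
≡ (e ∨ d ∧ ¬a ∨ ¬d ∧ a) ∧ ¬e ∨ ¬e ∧ (¬d ∨ ¬¬a) ∧ ¬(¬d ∧ a) ∧ e   (De Morgan)
≡ (e ∨ d ∧ ¬a ∨ ¬d ∧ a) ∧ ¬e ∨ ¬e ∧ (¬d ∨ a) ∧ ¬(¬d ∧ a) ∧ e   (double negation)
≡ (e ∨ d ∧ ¬a ∨ ¬d ∧ a) ∧ ¬e ∨ ¬e ∧ (¬d ∨ a) ∧ (¬¬d ∨ ¬a) ∧ e   (De Morgan)
≡ (e ∨ d ∧ ¬a ∨ ¬d ∧ a) ∧ ¬e ∨ ¬e ∧ (¬d ∨ a) ∧ (d ∨ ¬a) ∧ e   (double negation)
≡ e ∧ ¬e ∨ d ∧ ¬a ∧ ¬e ∨ ¬d ∧ a ∧ ¬e ∨ ¬e ∧ ¬d ∧ d ∧ e ∨ ¬e ∧ ¬d ∧ ¬a ∧ e ∨ ¬e ∧ a ∧ d ∧ e ∨ ¬e ∧ a ∧ ¬a ∧ e   (distribute ∧ over ∨)
≡ d ∧ ¬a ∧ ¬e ∨ ¬d ∧ a ∧ ¬e   (simplify)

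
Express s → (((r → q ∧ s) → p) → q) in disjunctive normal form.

s → (((r → q ∧ s) → p) → q)
⇔ ¬s ∨ (((r → q ∧ s) → p) → q)   [eliminate →]
⇔ ¬s ∨ ¬((r → q ∧ s) → p) ∨ q   [eliminate →]
⇔ ¬s ∨ ¬(¬(r → q ∧ s) ∨ p) ∨ q   [eliminate →]
⇔ ¬s ∨ ¬(¬(¬r ∨ q ∧ s) ∨ p) ∨ q   [eliminate →]
⇔ ¬s ∨ ¬¬(¬r ∨ q ∧ s) ∧ ¬p ∨ q   [De Morgan]
⇔ ¬s ∨ (¬r ∨ q ∧ s) ∧ ¬p ∨ q   [double negation]
⇔ ¬s ∨ ¬r ∧ ¬p ∨ q ∧ s ∧ ¬p ∨ q   [distribute ∧ over ∨]
⇔ ¬s ∨ ¬r ∧ ¬p ∨ q   [simplify]

¬s ∨ ¬r ∧ ¬p ∨ q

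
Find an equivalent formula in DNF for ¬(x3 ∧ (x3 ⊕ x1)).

¬(x3 ∧ (x3 ⊕ x1))
= ¬(x3 ∧ ((x3 ∧ ¬x1) ∨ (¬x3 ∧ x1)))   (expand ⊕)
= ¬x3 ∨ ¬((x3 ∧ ¬x1) ∨ (¬x3 ∧ x1))   (De Morgan)
= ¬x3 ∨ (¬(x3 ∧ ¬x1) ∧ ¬(¬x3 ∧ x1))   (De Morgan)
= ¬x3 ∨ ((¬x3 ∨ ¬¬x1) ∧ ¬(¬x3 ∧ x1))   (De Morgan)
= ¬x3 ∨ ((¬x3 ∨ x1) ∧ ¬(¬x3 ∧ x1))   (double negation)
= ¬x3 ∨ ((¬x3 ∨ x1) ∧ (¬¬x3 ∨ ¬x1))   (De Morgan)
= ¬x3 ∨ ((¬x3 ∨ x1) ∧ (x3 ∨ ¬x1))   (double negation)
= ¬x3 ∨ (¬x3 ∧ x3) ∨ (¬x3 ∧ ¬x1) ∨ (x1 ∧ x3) ∨ (x1 ∧ ¬x1)   (distribute ∧ over ∨)
= ¬x3 ∨ (x1 ∧ x3)   (simplify)

¬x3 ∨ (x1 ∧ x3)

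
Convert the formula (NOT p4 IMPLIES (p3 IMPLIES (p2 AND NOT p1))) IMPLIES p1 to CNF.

(NOT p4 OR p1) AND (p3 OR p1) AND (NOT p2 OR p1)

(NOT p4 IMPLIES (p3 IMPLIES (p2 AND NOT p1))) IMPLIES p1
≡ NOT (NOT p4 IMPLIES (p3 IMPLIES (p2 AND NOT p1))) OR p1   — eliminate IMPLIES
≡ NOT (NOT NOT p4 OR (p3 IMPLIES (p2 AND NOT p1))) OR p1   — eliminate IMPLIES
≡ NOT (NOT NOT p4 OR NOT p3 OR (p2 AND NOT p1)) OR p1   — eliminate IMPLIES
≡ (NOT NOT NOT p4 AND NOT NOT p3 AND NOT (p2 AND NOT p1)) OR p1   — De Morgan
≡ (NOT p4 AND NOT NOT p3 AND NOT (p2 AND NOT p1)) OR p1   — double negation
≡ (NOT p4 AND p3 AND NOT (p2 AND NOT p1)) OR p1   — double negation
≡ (NOT p4 AND p3 AND (NOT p2 OR NOT NOT p1)) OR p1   — De Morgan
≡ (NOT p4 AND p3 AND (NOT p2 OR p1)) OR p1   — double negation
≡ (NOT p4 OR p1) AND (p3 OR p1) AND (NOT p2 OR p1 OR p1)   — distribute OR over AND
≡ (NOT p4 OR p1) AND (p3 OR p1) AND (NOT p2 OR p1)   — simplify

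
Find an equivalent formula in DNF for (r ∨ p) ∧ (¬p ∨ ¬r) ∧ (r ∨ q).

(r ∨ p) ∧ (¬p ∨ ¬r) ∧ (r ∨ q)
≡ (r ∧ ¬p ∧ r) ∨ (r ∧ ¬p ∧ q) ∨ (r ∧ ¬r ∧ r) ∨ (r ∧ ¬r ∧ q) ∨ (p ∧ ¬p ∧ r) ∨ (p ∧ ¬p ∧ q) ∨ (p ∧ ¬r ∧ r) ∨ (p ∧ ¬r ∧ q)   [distribute ∧ over ∨]
≡ (r ∧ ¬p) ∨ (p ∧ ¬r ∧ q)   [simplify]

(r ∧ ¬p) ∨ (p ∧ ¬r ∧ q)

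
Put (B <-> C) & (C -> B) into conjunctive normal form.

(B <-> C) & (C -> B)
≡ (B -> C) & (C -> B) & (C -> B)
≡ (~B | C) & (C -> B) & (C -> B)
≡ (~B | C) & (~C | B) & (C -> B)
≡ (~B | C) & (~C | B) & (~C | B)
≡ (~B | C) & (~C | B)

(~B | C) & (~C | B)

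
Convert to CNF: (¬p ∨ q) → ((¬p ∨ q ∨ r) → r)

(p ∨ r) ∧ (¬q ∨ r)

(¬p ∨ q) → ((¬p ∨ q ∨ r) → r)
≡ ¬(¬p ∨ q) ∨ ((¬p ∨ q ∨ r) → r)   [eliminate →]
≡ ¬(¬p ∨ q) ∨ ¬(¬p ∨ q ∨ r) ∨ r   [eliminate →]
≡ (¬¬p ∧ ¬q) ∨ ¬(¬p ∨ q ∨ r) ∨ r   [De Morgan]
≡ (p ∧ ¬q) ∨ ¬(¬p ∨ q ∨ r) ∨ r   [double negation]
≡ (p ∧ ¬q) ∨ (¬¬p ∧ ¬q ∧ ¬r) ∨ r   [De Morgan]
≡ (p ∧ ¬q) ∨ (p ∧ ¬q ∧ ¬r) ∨ r   [double negation]
≡ (p ∨ p ∨ r) ∧ (p ∨ ¬q ∨ r) ∧ (p ∨ ¬r ∨ r) ∧ (¬q ∨ p ∨ r) ∧ (¬q ∨ ¬q ∨ r) ∧ (¬q ∨ ¬r ∨ r)   [distribute ∨ over ∧]
≡ (p ∨ r) ∧ (¬q ∨ r)   [simplify]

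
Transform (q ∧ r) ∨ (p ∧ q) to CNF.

q ∧ (r ∨ p)

(q ∧ r) ∨ (p ∧ q)
≡ (q ∨ p) ∧ (q ∨ q) ∧ (r ∨ p) ∧ (r ∨ q)   — distribute ∨ over ∧
≡ q ∧ (r ∨ p)   — simplify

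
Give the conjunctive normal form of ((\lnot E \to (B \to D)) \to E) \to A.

((\lnot E \to (B \to D)) \to E) \to A
= \lnot ((\lnot E \to (B \to D)) \to E) \lor A   [eliminate \to]
= \lnot (\lnot (\lnot E \to (B \to D)) \lor E) \lor A   [eliminate \to]
= \lnot (\lnot (\lnot \lnot E \lor (B \to D)) \lor E) \lor A   [eliminate \to]
= \lnot (\lnot (\lnot \lnot E \lor \lnot B \lor D) \lor E) \lor A   [eliminate \to]
= (\lnot \lnot (\lnot \lnot E \lor \lnot B \lor D) \land \lnot E) \lor A   [De Morgan]
= ((\lnot \lnot E \lor \lnot B \lor D) \land \lnot E) \lor A   [double negation]
= ((E \lor \lnot B \lor D) \land \lnot E) \lor A   [double negation]
= (E \lor \lnot B \lor D \lor A) \land (\lnot E \lor A)   [distribute \lor over \land]

(E \lor \lnot B \lor D \lor A) \land (\lnot E \lor A)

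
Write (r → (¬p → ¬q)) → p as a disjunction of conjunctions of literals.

(r → (¬p → ¬q)) → p
≡ ¬(r → (¬p → ¬q)) ∨ p
≡ ¬(¬r ∨ (¬p → ¬q)) ∨ p
≡ ¬(¬r ∨ ¬¬p ∨ ¬q) ∨ p
≡ (¬¬r ∧ ¬¬¬p ∧ ¬¬q) ∨ p
≡ (r ∧ ¬¬¬p ∧ ¬¬q) ∨ p
≡ (r ∧ ¬p ∧ ¬¬q) ∨ p
≡ (r ∧ ¬p ∧ q) ∨ p

(r ∧ ¬p ∧ q) ∨ p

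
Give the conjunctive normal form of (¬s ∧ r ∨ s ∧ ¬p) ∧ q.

(¬s ∨ ¬p) ∧ (r ∨ s) ∧ (r ∨ ¬p) ∧ q

(¬s ∧ r ∨ s ∧ ¬p) ∧ q
= (¬s ∨ s) ∧ (¬s ∨ ¬p) ∧ (r ∨ s) ∧ (r ∨ ¬p) ∧ q   — distribute ∨ over ∧
= (¬s ∨ ¬p) ∧ (r ∨ s) ∧ (r ∨ ¬p) ∧ q   — simplify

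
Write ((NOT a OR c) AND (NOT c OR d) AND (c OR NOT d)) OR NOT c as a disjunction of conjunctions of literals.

(c AND d) OR NOT c

((NOT a OR c) AND (NOT c OR d) AND (c OR NOT d)) OR NOT c
⇔ (NOT a AND NOT c AND c) OR (NOT a AND NOT c AND NOT d) OR (NOT a AND d AND c) OR (NOT a AND d AND NOT d) OR (c AND NOT c AND c) OR (c AND NOT c AND NOT d) OR (c AND d AND c) OR (c AND d AND NOT d) OR NOT c   [distribute AND over OR]
⇔ (c AND d) OR NOT c   [simplify]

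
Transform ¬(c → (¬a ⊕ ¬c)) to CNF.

c ∧ (a ∨ ¬c)

¬(c → (¬a ⊕ ¬c))
≡ ¬(¬c ∨ (¬a ⊕ ¬c))   — eliminate →
≡ ¬(¬c ∨ ((¬a ∨ ¬c) ∧ ¬(¬a ∧ ¬c)))   — expand ⊕
≡ ¬¬c ∧ ¬((¬a ∨ ¬c) ∧ ¬(¬a ∧ ¬c))   — De Morgan
≡ c ∧ ¬((¬a ∨ ¬c) ∧ ¬(¬a ∧ ¬c))   — double negation
≡ c ∧ (¬(¬a ∨ ¬c) ∨ ¬¬(¬a ∧ ¬c))   — De Morgan
≡ c ∧ ((¬¬a ∧ ¬¬c) ∨ ¬¬(¬a ∧ ¬c))   — De Morgan
≡ c ∧ ((a ∧ ¬¬c) ∨ ¬¬(¬a ∧ ¬c))   — double negation
≡ c ∧ ((a ∧ c) ∨ ¬¬(¬a ∧ ¬c))   — double negation
≡ c ∧ ((a ∧ c) ∨ (¬a ∧ ¬c))   — double negation
≡ c ∧ (a ∨ ¬a) ∧ (a ∨ ¬c) ∧ (c ∨ ¬a) ∧ (c ∨ ¬c)   — distribute ∨ over ∧
≡ c ∧ (a ∨ ¬c)   — simplify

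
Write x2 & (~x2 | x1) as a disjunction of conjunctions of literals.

x2 & (~x2 | x1)
≡ (x2 & ~x2) | (x2 & x1)   — distribute & over |
≡ x2 & x1   — simplify

x2 & x1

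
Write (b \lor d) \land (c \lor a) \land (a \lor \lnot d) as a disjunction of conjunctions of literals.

(b \lor d) \land (c \lor a) \land (a \lor \lnot d)
⇔ (b \land c \land a) \lor (b \land c \land \lnot d) \lor (b \land a \land a) \lor (b \land a \land \lnot d) \lor (d \land c \land a) \lor (d \land c \land \lnot d) \lor (d \land a \land a) \lor (d \land a \land \lnot d)   [distribute \land over \lor]
⇔ (b \land c \land \lnot d) \lor (b \land a) \lor (d \land a)   [simplify]

(b \land c \land \lnot d) \lor (b \land a) \lor (d \land a)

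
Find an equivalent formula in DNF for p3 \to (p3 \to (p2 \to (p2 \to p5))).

p3 \to (p3 \to (p2 \to (p2 \to p5)))
⇔ \lnot p3 \lor (p3 \to (p2 \to (p2 \to p5)))
⇔ \lnot p3 \lor \lnot p3 \lor (p2 \to (p2 \to p5))
⇔ \lnot p3 \lor \lnot p3 \lor \lnot p2 \lor (p2 \to p5)
⇔ \lnot p3 \lor \lnot p3 \lor \lnot p2 \lor \lnot p2 \lor p5
⇔ \lnot p3 \lor \lnot p2 \lor p5

\lnot p3 \lor \lnot p2 \lor p5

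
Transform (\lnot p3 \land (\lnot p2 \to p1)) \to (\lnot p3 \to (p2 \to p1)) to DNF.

p3 \lor \lnot p2 \lor p1

(\lnot p3 \land (\lnot p2 \to p1)) \to (\lnot p3 \to (p2 \to p1))
= \lnot (\lnot p3 \land (\lnot p2 \to p1)) \lor (\lnot p3 \to (p2 \to p1))   (eliminate \to)
= \lnot (\lnot p3 \land (\lnot \lnot p2 \lor p1)) \lor (\lnot p3 \to (p2 \to p1))   (eliminate \to)
= \lnot (\lnot p3 \land (\lnot \lnot p2 \lor p1)) \lor \lnot \lnot p3 \lor (p2 \to p1)   (eliminate \to)
= \lnot (\lnot p3 \land (\lnot \lnot p2 \lor p1)) \lor \lnot \lnot p3 \lor \lnot p2 \lor p1   (eliminate \to)
= \lnot \lnot p3 \lor \lnot (\lnot \lnot p2 \lor p1) \lor \lnot \lnot p3 \lor \lnot p2 \lor p1   (De Morgan)
= p3 \lor \lnot (\lnot \lnot p2 \lor p1) \lor \lnot \lnot p3 \lor \lnot p2 \lor p1   (double negation)
= p3 \lor (\lnot \lnot \lnot p2 \land \lnot p1) \lor \lnot \lnot p3 \lor \lnot p2 \lor p1   (De Morgan)
= p3 \lor (\lnot p2 \land \lnot p1) \lor \lnot \lnot p3 \lor \lnot p2 \lor p1   (double negation)
= p3 \lor (\lnot p2 \land \lnot p1) \lor p3 \lor \lnot p2 \lor p1   (double negation)
= p3 \lor \lnot p2 \lor p1   (simplify)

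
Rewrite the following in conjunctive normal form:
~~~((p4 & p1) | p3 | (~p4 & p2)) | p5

~~~((p4 & p1) | p3 | (~p4 & p2)) | p5
⇔ ~((p4 & p1) | p3 | (~p4 & p2)) | p5   [double negation]
⇔ (~(p4 & p1) & ~p3 & ~(~p4 & p2)) | p5   [De Morgan]
⇔ ((~p4 | ~p1) & ~p3 & ~(~p4 & p2)) | p5   [De Morgan]
⇔ ((~p4 | ~p1) & ~p3 & (~~p4 | ~p2)) | p5   [De Morgan]
⇔ ((~p4 | ~p1) & ~p3 & (p4 | ~p2)) | p5   [double negation]
⇔ (~p4 | ~p1 | p5) & (~p3 | p5) & (p4 | ~p2 | p5)   [distribute | over &]

(~p4 | ~p1 | p5) & (~p3 | p5) & (p4 | ~p2 | p5)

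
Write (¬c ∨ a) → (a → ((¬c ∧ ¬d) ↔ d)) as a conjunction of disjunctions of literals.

(c ∨ ¬a ∨ d) ∧ (¬a ∨ ¬d)

(¬c ∨ a) → (a → ((¬c ∧ ¬d) ↔ d))
≡ ¬(¬c ∨ a) ∨ (a → ((¬c ∧ ¬d) ↔ d))   [eliminate →]
≡ ¬(¬c ∨ a) ∨ ¬a ∨ ((¬c ∧ ¬d) ↔ d)   [eliminate →]
≡ ¬(¬c ∨ a) ∨ ¬a ∨ (((¬c ∧ ¬d) → d) ∧ (d → (¬c ∧ ¬d)))   [eliminate ↔]
≡ ¬(¬c ∨ a) ∨ ¬a ∨ ((¬(¬c ∧ ¬d) ∨ d) ∧ (d → (¬c ∧ ¬d)))   [eliminate →]
≡ ¬(¬c ∨ a) ∨ ¬a ∨ ((¬(¬c ∧ ¬d) ∨ d) ∧ (¬d ∨ (¬c ∧ ¬d)))   [eliminate →]
≡ (¬¬c ∧ ¬a) ∨ ¬a ∨ ((¬(¬c ∧ ¬d) ∨ d) ∧ (¬d ∨ (¬c ∧ ¬d)))   [De Morgan]
≡ (c ∧ ¬a) ∨ ¬a ∨ ((¬(¬c ∧ ¬d) ∨ d) ∧ (¬d ∨ (¬c ∧ ¬d)))   [double negation]
≡ (c ∧ ¬a) ∨ ¬a ∨ ((¬¬c ∨ ¬¬d ∨ d) ∧ (¬d ∨ (¬c ∧ ¬d)))   [De Morgan]
≡ (c ∧ ¬a) ∨ ¬a ∨ ((c ∨ ¬¬d ∨ d) ∧ (¬d ∨ (¬c ∧ ¬d)))   [double negation]
≡ (c ∧ ¬a) ∨ ¬a ∨ ((c ∨ d ∨ d) ∧ (¬d ∨ (¬c ∧ ¬d)))   [double negation]
≡ (c ∨ ¬a ∨ c ∨ d ∨ d) ∧ (c ∨ ¬a ∨ ¬d ∨ ¬c) ∧ (c ∨ ¬a ∨ ¬d ∨ ¬d) ∧ (¬a ∨ ¬a ∨ c ∨ d ∨ d) ∧ (¬a ∨ ¬a ∨ ¬d ∨ ¬c) ∧ (¬a ∨ ¬a ∨ ¬d ∨ ¬d)   [distribute ∨ over ∧]
≡ (c ∨ ¬a ∨ d) ∧ (¬a ∨ ¬d)   [simplify]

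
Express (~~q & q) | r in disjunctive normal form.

(~~q & q) | r
≡ (q & q) | r   (double negation)
≡ q | r   (simplify)

q | r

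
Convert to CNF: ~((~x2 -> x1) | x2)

~((~x2 -> x1) | x2)
⇔ ~(~~x2 | x1 | x2)   — eliminate ->
⇔ ~~~x2 & ~x1 & ~x2   — De Morgan
⇔ ~x2 & ~x1 & ~x2   — double negation
⇔ ~x2 & ~x1   — simplify

~x2 & ~x1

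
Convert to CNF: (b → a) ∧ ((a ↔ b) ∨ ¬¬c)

(b → a) ∧ ((a ↔ b) ∨ ¬¬c)
≡ (¬b ∨ a) ∧ ((a ↔ b) ∨ ¬¬c)   — eliminate →
≡ (¬b ∨ a) ∧ (((a → b) ∧ (b → a)) ∨ ¬¬c)   — eliminate ↔
≡ (¬b ∨ a) ∧ (((¬a ∨ b) ∧ (b → a)) ∨ ¬¬c)   — eliminate →
≡ (¬b ∨ a) ∧ (((¬a ∨ b) ∧ (¬b ∨ a)) ∨ ¬¬c)   — eliminate →
≡ (¬b ∨ a) ∧ (((¬a ∨ b) ∧ (¬b ∨ a)) ∨ c)   — double negation
≡ (¬b ∨ a) ∧ (¬a ∨ b ∨ c) ∧ (¬b ∨ a ∨ c)   — distribute ∨ over ∧
≡ (¬b ∨ a) ∧ (¬a ∨ b ∨ c)   — simplify

(¬b ∨ a) ∧ (¬a ∨ b ∨ c)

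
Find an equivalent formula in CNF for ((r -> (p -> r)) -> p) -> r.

~p | r

((r -> (p -> r)) -> p) -> r
= ~((r -> (p -> r)) -> p) | r   [eliminate ->]
= ~(~(r -> (p -> r)) | p) | r   [eliminate ->]
= ~(~(~r | (p -> r)) | p) | r   [eliminate ->]
= ~(~(~r | ~p | r) | p) | r   [eliminate ->]
= (~~(~r | ~p | r) & ~p) | r   [De Morgan]
= ((~r | ~p | r) & ~p) | r   [double negation]
= (~r | ~p | r | r) & (~p | r)   [distribute | over &]
= ~p | r   [simplify]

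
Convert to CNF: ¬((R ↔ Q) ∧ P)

(R ∨ Q ∨ ¬P) ∧ (¬Q ∨ ¬R ∨ ¬P)

¬((R ↔ Q) ∧ P)
≡ ¬((R → Q) ∧ (Q → R) ∧ P)
≡ ¬((¬R ∨ Q) ∧ (Q → R) ∧ P)
≡ ¬((¬R ∨ Q) ∧ (¬Q ∨ R) ∧ P)
≡ ¬(¬R ∨ Q) ∨ ¬(¬Q ∨ R) ∨ ¬P
≡ (¬¬R ∧ ¬Q) ∨ ¬(¬Q ∨ R) ∨ ¬P
≡ (R ∧ ¬Q) ∨ ¬(¬Q ∨ R) ∨ ¬P
≡ (R ∧ ¬Q) ∨ (¬¬Q ∧ ¬R) ∨ ¬P
≡ (R ∧ ¬Q) ∨ (Q ∧ ¬R) ∨ ¬P
≡ (R ∨ Q ∨ ¬P) ∧ (R ∨ ¬R ∨ ¬P) ∧ (¬Q ∨ Q ∨ ¬P) ∧ (¬Q ∨ ¬R ∨ ¬P)
≡ (R ∨ Q ∨ ¬P) ∧ (¬Q ∨ ¬R ∨ ¬P)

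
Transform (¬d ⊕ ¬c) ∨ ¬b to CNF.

(¬d ⊕ ¬c) ∨ ¬b
≡ ((¬d ∨ ¬c) ∧ ¬(¬d ∧ ¬c)) ∨ ¬b   [expand ⊕]
≡ ((¬d ∨ ¬c) ∧ (¬¬d ∨ ¬¬c)) ∨ ¬b   [De Morgan]
≡ ((¬d ∨ ¬c) ∧ (d ∨ ¬¬c)) ∨ ¬b   [double negation]
≡ ((¬d ∨ ¬c) ∧ (d ∨ c)) ∨ ¬b   [double negation]
≡ (¬d ∨ ¬c ∨ ¬b) ∧ (d ∨ c ∨ ¬b)   [distribute ∨ over ∧]

(¬d ∨ ¬c ∨ ¬b) ∧ (d ∨ c ∨ ¬b)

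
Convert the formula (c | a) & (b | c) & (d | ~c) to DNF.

(c | a) & (b | c) & (d | ~c)
≡ (c & b & d) | (c & b & ~c) | (c & c & d) | (c & c & ~c) | (a & b & d) | (a & b & ~c) | (a & c & d) | (a & c & ~c)   (distribute & over |)
≡ (c & d) | (a & b & d) | (a & b & ~c)   (simplify)

(c & d) | (a & b & d) | (a & b & ~c)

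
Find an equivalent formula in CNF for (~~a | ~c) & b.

(a | ~c) & b

(~~a | ~c) & b
≡ (a | ~c) & b   — double negation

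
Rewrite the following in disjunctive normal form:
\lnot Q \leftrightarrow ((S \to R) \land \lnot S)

(Q \land S) \lor (\lnot S \land \lnot Q)

\lnot Q \leftrightarrow ((S \to R) \land \lnot S)
= (\lnot Q \to ((S \to R) \land \lnot S)) \land (((S \to R) \land \lnot S) \to \lnot Q)   — eliminate \leftrightarrow
= (\lnot \lnot Q \lor ((S \to R) \land \lnot S)) \land (((S \to R) \land \lnot S) \to \lnot Q)   — eliminate \to
= (\lnot \lnot Q \lor ((\lnot S \lor R) \land \lnot S)) \land (((S \to R) \land \lnot S) \to \lnot Q)   — eliminate \to
= (\lnot \lnot Q \lor ((\lnot S \lor R) \land \lnot S)) \land (\lnot ((S \to R) \land \lnot S) \lor \lnot Q)   — eliminate \to
= (\lnot \lnot Q \lor ((\lnot S \lor R) \land \lnot S)) \land (\lnot ((\lnot S \lor R) \land \lnot S) \lor \lnot Q)   — eliminate \to
= (Q \lor ((\lnot S \lor R) \land \lnot S)) \land (\lnot ((\lnot S \lor R) \land \lnot S) \lor \lnot Q)   — double negation
= (Q \lor ((\lnot S \lor R) \land \lnot S)) \land (\lnot (\lnot S \lor R) \lor \lnot \lnot S \lor \lnot Q)   — De Morgan
= (Q \lor ((\lnot S \lor R) \land \lnot S)) \land ((\lnot \lnot S \land \lnot R) \lor \lnot \lnot S \lor \lnot Q)   — De Morgan
= (Q \lor ((\lnot S \lor R) \land \lnot S)) \land ((S \land \lnot R) \lor \lnot \lnot S \lor \lnot Q)   — double negation
= (Q \lor ((\lnot S \lor R) \land \lnot S)) \land ((S \land \lnot R) \lor S \lor \lnot Q)   — double negation
= (Q \land S \land \lnot R) \lor (Q \land S) \lor (Q \land \lnot Q) \lor (\lnot S \land \lnot S \land S \land \lnot R) \lor (\lnot S \land \lnot S \land S) \lor (\lnot S \land \lnot S \land \lnot Q) \lor (R \land \lnot S \land S \land \lnot R) \lor (R \land \lnot S \land S) \lor (R \land \lnot S \land \lnot Q)   — distribute \land over \lor
= (Q \land S) \lor (\lnot S \land \lnot Q)   — simplify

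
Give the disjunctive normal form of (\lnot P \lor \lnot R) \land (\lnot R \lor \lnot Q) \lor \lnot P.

(\lnot P \lor \lnot R) \land (\lnot R \lor \lnot Q) \lor \lnot P
⇔ \lnot P \land \lnot R \lor \lnot P \land \lnot Q \lor \lnot R \land \lnot R \lor \lnot R \land \lnot Q \lor \lnot P   [distribute \land over \lor]
⇔ \lnot R \lor \lnot P   [simplify]

\lnot R \lor \lnot P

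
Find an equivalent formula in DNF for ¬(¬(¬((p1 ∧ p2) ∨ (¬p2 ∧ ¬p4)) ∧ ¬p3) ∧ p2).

(¬p1 ∧ p2 ∧ ¬p3) ∨ (¬p1 ∧ p4 ∧ ¬p3) ∨ ¬p2

¬(¬(¬((p1 ∧ p2) ∨ (¬p2 ∧ ¬p4)) ∧ ¬p3) ∧ p2)
≡ ¬¬(¬((p1 ∧ p2) ∨ (¬p2 ∧ ¬p4)) ∧ ¬p3) ∨ ¬p2   [De Morgan]
≡ (¬((p1 ∧ p2) ∨ (¬p2 ∧ ¬p4)) ∧ ¬p3) ∨ ¬p2   [double negation]
≡ (¬(p1 ∧ p2) ∧ ¬(¬p2 ∧ ¬p4) ∧ ¬p3) ∨ ¬p2   [De Morgan]
≡ ((¬p1 ∨ ¬p2) ∧ ¬(¬p2 ∧ ¬p4) ∧ ¬p3) ∨ ¬p2   [De Morgan]
≡ ((¬p1 ∨ ¬p2) ∧ (¬¬p2 ∨ ¬¬p4) ∧ ¬p3) ∨ ¬p2   [De Morgan]
≡ ((¬p1 ∨ ¬p2) ∧ (p2 ∨ ¬¬p4) ∧ ¬p3) ∨ ¬p2   [double negation]
≡ ((¬p1 ∨ ¬p2) ∧ (p2 ∨ p4) ∧ ¬p3) ∨ ¬p2   [double negation]
≡ (¬p1 ∧ p2 ∧ ¬p3) ∨ (¬p1 ∧ p4 ∧ ¬p3) ∨ (¬p2 ∧ p2 ∧ ¬p3) ∨ (¬p2 ∧ p4 ∧ ¬p3) ∨ ¬p2   [distribute ∧ over ∨]
≡ (¬p1 ∧ p2 ∧ ¬p3) ∨ (¬p1 ∧ p4 ∧ ¬p3) ∨ ¬p2   [simplify]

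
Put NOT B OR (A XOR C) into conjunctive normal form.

NOT B OR (A XOR C)
≡ NOT B OR ((A OR C) AND NOT (A AND C))
≡ NOT B OR ((A OR C) AND (NOT A OR NOT C))
≡ (NOT B OR A OR C) AND (NOT B OR NOT A OR NOT C)

(NOT B OR A OR C) AND (NOT B OR NOT A OR NOT C)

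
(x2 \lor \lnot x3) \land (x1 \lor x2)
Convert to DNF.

(x2 \lor \lnot x3) \land (x1 \lor x2)
= (x2 \land x1) \lor (x2 \land x2) \lor (\lnot x3 \land x1) \lor (\lnot x3 \land x2)   (distribute \land over \lor)
= x2 \lor (\lnot x3 \land x1)   (simplify)

x2 \lor (\lnot x3 \land x1)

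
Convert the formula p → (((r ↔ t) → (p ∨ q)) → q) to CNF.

p → (((r ↔ t) → (p ∨ q)) → q)
≡ ¬p ∨ (((r ↔ t) → (p ∨ q)) → q)   — eliminate →
≡ ¬p ∨ ¬((r ↔ t) → (p ∨ q)) ∨ q   — eliminate →
≡ ¬p ∨ ¬(¬(r ↔ t) ∨ p ∨ q) ∨ q   — eliminate →
≡ ¬p ∨ ¬(¬((r → t) ∧ (t → r)) ∨ p ∨ q) ∨ q   — eliminate ↔
≡ ¬p ∨ ¬(¬((¬r ∨ t) ∧ (t → r)) ∨ p ∨ q) ∨ q   — eliminate →
≡ ¬p ∨ ¬(¬((¬r ∨ t) ∧ (¬t ∨ r)) ∨ p ∨ q) ∨ q   — eliminate →
≡ ¬p ∨ (¬¬((¬r ∨ t) ∧ (¬t ∨ r)) ∧ ¬p ∧ ¬q) ∨ q   — De Morgan
≡ ¬p ∨ ((¬r ∨ t) ∧ (¬t ∨ r) ∧ ¬p ∧ ¬q) ∨ q   — double negation
≡ (¬p ∨ ¬r ∨ t ∨ q) ∧ (¬p ∨ ¬t ∨ r ∨ q) ∧ (¬p ∨ ¬p ∨ q) ∧ (¬p ∨ ¬q ∨ q)   — distribute ∨ over ∧
≡ ¬p ∨ q   — simplify

¬p ∨ q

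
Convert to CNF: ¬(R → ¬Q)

¬(R → ¬Q)
= ¬(¬R ∨ ¬Q)   [eliminate →]
= ¬¬R ∧ ¬¬Q   [De Morgan]
= R ∧ ¬¬Q   [double negation]
= R ∧ Q   [double negation]

R ∧ Q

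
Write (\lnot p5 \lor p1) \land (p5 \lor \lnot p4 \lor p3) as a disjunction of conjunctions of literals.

(\lnot p5 \land \lnot p4) \lor (\lnot p5 \land p3) \lor (p1 \land p5) \lor (p1 \land \lnot p4) \lor (p1 \land p3)

(\lnot p5 \lor p1) \land (p5 \lor \lnot p4 \lor p3)
⇔ (\lnot p5 \land p5) \lor (\lnot p5 \land \lnot p4) \lor (\lnot p5 \land p3) \lor (p1 \land p5) \lor (p1 \land \lnot p4) \lor (p1 \land p3)   (distribute \land over \lor)
⇔ (\lnot p5 \land \lnot p4) \lor (\lnot p5 \land p3) \lor (p1 \land p5) \lor (p1 \land \lnot p4) \lor (p1 \land p3)   (simplify)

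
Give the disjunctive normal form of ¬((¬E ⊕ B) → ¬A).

¬((¬E ⊕ B) → ¬A)
≡ ¬(¬(¬E ⊕ B) ∨ ¬A)   [eliminate →]
≡ ¬(¬((¬E ∧ ¬B) ∨ (¬¬E ∧ B)) ∨ ¬A)   [expand ⊕]
≡ ¬¬((¬E ∧ ¬B) ∨ (¬¬E ∧ B)) ∧ ¬¬A   [De Morgan]
≡ ((¬E ∧ ¬B) ∨ (¬¬E ∧ B)) ∧ ¬¬A   [double negation]
≡ ((¬E ∧ ¬B) ∨ (E ∧ B)) ∧ ¬¬A   [double negation]
≡ ((¬E ∧ ¬B) ∨ (E ∧ B)) ∧ A   [double negation]
≡ (¬E ∧ ¬B ∧ A) ∨ (E ∧ B ∧ A)   [distribute ∧ over ∨]

(¬E ∧ ¬B ∧ A) ∨ (E ∧ B ∧ A)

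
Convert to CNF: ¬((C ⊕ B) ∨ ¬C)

¬((C ⊕ B) ∨ ¬C)
≡ ¬(((C ∨ B) ∧ ¬(C ∧ B)) ∨ ¬C)   [expand ⊕]
≡ ¬((C ∨ B) ∧ ¬(C ∧ B)) ∧ ¬¬C   [De Morgan]
≡ (¬(C ∨ B) ∨ ¬¬(C ∧ B)) ∧ ¬¬C   [De Morgan]
≡ ((¬C ∧ ¬B) ∨ ¬¬(C ∧ B)) ∧ ¬¬C   [De Morgan]
≡ ((¬C ∧ ¬B) ∨ (C ∧ B)) ∧ ¬¬C   [double negation]
≡ ((¬C ∧ ¬B) ∨ (C ∧ B)) ∧ C   [double negation]
≡ (¬C ∨ C) ∧ (¬C ∨ B) ∧ (¬B ∨ C) ∧ (¬B ∨ B) ∧ C   [distribute ∨ over ∧]
≡ (¬C ∨ B) ∧ C   [simplify]

(¬C ∨ B) ∧ C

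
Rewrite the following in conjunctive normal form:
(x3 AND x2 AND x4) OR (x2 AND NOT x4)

(x3 OR NOT x4) AND x2

(x3 AND x2 AND x4) OR (x2 AND NOT x4)
≡ (x3 OR x2) AND (x3 OR NOT x4) AND (x2 OR x2) AND (x2 OR NOT x4) AND (x4 OR x2) AND (x4 OR NOT x4)   (distribute OR over AND)
≡ (x3 OR NOT x4) AND x2   (simplify)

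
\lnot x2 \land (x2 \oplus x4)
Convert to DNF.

\lnot x2 \land x4

\lnot x2 \land (x2 \oplus x4)
≡ \lnot x2 \land ((x2 \land \lnot x4) \lor (\lnot x2 \land x4))
≡ (\lnot x2 \land x2 \land \lnot x4) \lor (\lnot x2 \land \lnot x2 \land x4)
≡ \lnot x2 \land x4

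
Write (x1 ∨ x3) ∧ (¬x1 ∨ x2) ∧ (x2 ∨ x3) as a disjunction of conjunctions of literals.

(x1 ∧ x2) ∨ (x3 ∧ ¬x1) ∨ (x3 ∧ x2)

(x1 ∨ x3) ∧ (¬x1 ∨ x2) ∧ (x2 ∨ x3)
= (x1 ∧ ¬x1 ∧ x2) ∨ (x1 ∧ ¬x1 ∧ x3) ∨ (x1 ∧ x2 ∧ x2) ∨ (x1 ∧ x2 ∧ x3) ∨ (x3 ∧ ¬x1 ∧ x2) ∨ (x3 ∧ ¬x1 ∧ x3) ∨ (x3 ∧ x2 ∧ x2) ∨ (x3 ∧ x2 ∧ x3)   (distribute ∧ over ∨)
= (x1 ∧ x2) ∨ (x3 ∧ ¬x1) ∨ (x3 ∧ x2)   (simplify)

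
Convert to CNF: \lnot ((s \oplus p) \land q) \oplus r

\lnot ((s \oplus p) \land q) \oplus r
= (\lnot ((s \oplus p) \land q) \lor r) \land \lnot (\lnot ((s \oplus p) \land q) \land r)   (expand \oplus)
= (\lnot ((s \lor p) \land \lnot (s \land p) \land q) \lor r) \land \lnot (\lnot ((s \oplus p) \land q) \land r)   (expand \oplus)
= (\lnot ((s \lor p) \land \lnot (s \land p) \land q) \lor r) \land \lnot (\lnot ((s \lor p) \land \lnot (s \land p) \land q) \land r)   (expand \oplus)
= (\lnot (s \lor p) \lor \lnot \lnot (s \land p) \lor \lnot q \lor r) \land \lnot (\lnot ((s \lor p) \land \lnot (s \land p) \land q) \land r)   (De Morgan)
= ((\lnot s \land \lnot p) \lor \lnot \lnot (s \land p) \lor \lnot q \lor r) \land \lnot (\lnot ((s \lor p) \land \lnot (s \land p) \land q) \land r)   (De Morgan)
= ((\lnot s \land \lnot p) \lor (s \land p) \lor \lnot q \lor r) \land \lnot (\lnot ((s \lor p) \land \lnot (s \land p) \land q) \land r)   (double negation)
= ((\lnot s \land \lnot p) \lor (s \land p) \lor \lnot q \lor r) \land (\lnot \lnot ((s \lor p) \land \lnot (s \land p) \land q) \lor \lnot r)   (De Morgan)
= ((\lnot s \land \lnot p) \lor (s \land p) \lor \lnot q \lor r) \land (((s \lor p) \land \lnot (s \land p) \land q) \lor \lnot r)   (double negation)
= ((\lnot s \land \lnot p) \lor (s \land p) \lor \lnot q \lor r) \land (((s \lor p) \land (\lnot s \lor \lnot p) \land q) \lor \lnot r)   (De Morgan)
= (\lnot s \lor s \lor \lnot q \lor r) \land (\lnot s \lor p \lor \lnot q \lor r) \land (\lnot p \lor s \lor \lnot q \lor r) \land (\lnot p \lor p \lor \lnot q \lor r) \land (s \lor p \lor \lnot r) \land (\lnot s \lor \lnot p \lor \lnot r) \land (q \lor \lnot r)   (distribute \lor over \land)
= (\lnot s \lor p \lor \lnot q \lor r) \land (\lnot p \lor s \lor \lnot q \lor r) \land (s \lor p \lor \lnot r) \land (\lnot s \lor \lnot p \lor \lnot r) \land (q \lor \lnot r)   (simplify)

(\lnot s \lor p \lor \lnot q \lor r) \land (\lnot p \lor s \lor \lnot q \lor r) \land (s \lor p \lor \lnot r) \land (\lnot s \lor \lnot p \lor \lnot r) \land (q \lor \lnot r)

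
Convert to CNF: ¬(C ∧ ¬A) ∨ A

¬C ∨ A

¬(C ∧ ¬A) ∨ A
= ¬C ∨ ¬¬A ∨ A   (De Morgan)
= ¬C ∨ A ∨ A   (double negation)
= ¬C ∨ A   (simplify)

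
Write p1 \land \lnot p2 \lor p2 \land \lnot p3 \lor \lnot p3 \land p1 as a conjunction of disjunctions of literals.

(p1 \lor p2) \land (p1 \lor \lnot p3) \land (\lnot p2 \lor \lnot p3)

p1 \land \lnot p2 \lor p2 \land \lnot p3 \lor \lnot p3 \land p1
≡ (p1 \lor p2 \lor \lnot p3) \land (p1 \lor p2 \lor p1) \land (p1 \lor \lnot p3 \lor \lnot p3) \land (p1 \lor \lnot p3 \lor p1) \land (\lnot p2 \lor p2 \lor \lnot p3) \land (\lnot p2 \lor p2 \lor p1) \land (\lnot p2 \lor \lnot p3 \lor \lnot p3) \land (\lnot p2 \lor \lnot p3 \lor p1)   [distribute \lor over \land]
≡ (p1 \lor p2) \land (p1 \lor \lnot p3) \land (\lnot p2 \lor \lnot p3)   [simplify]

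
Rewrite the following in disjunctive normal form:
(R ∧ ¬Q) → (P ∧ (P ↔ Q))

(R ∧ ¬Q) → (P ∧ (P ↔ Q))
≡ ¬(R ∧ ¬Q) ∨ (P ∧ (P ↔ Q))   — eliminate →
≡ ¬(R ∧ ¬Q) ∨ (P ∧ (P → Q) ∧ (Q → P))   — eliminate ↔
≡ ¬(R ∧ ¬Q) ∨ (P ∧ (¬P ∨ Q) ∧ (Q → P))   — eliminate →
≡ ¬(R ∧ ¬Q) ∨ (P ∧ (¬P ∨ Q) ∧ (¬Q ∨ P))   — eliminate →
≡ ¬R ∨ ¬¬Q ∨ (P ∧ (¬P ∨ Q) ∧ (¬Q ∨ P))   — De Morgan
≡ ¬R ∨ Q ∨ (P ∧ (¬P ∨ Q) ∧ (¬Q ∨ P))   — double negation
≡ ¬R ∨ Q ∨ (P ∧ ¬P ∧ ¬Q) ∨ (P ∧ ¬P ∧ P) ∨ (P ∧ Q ∧ ¬Q) ∨ (P ∧ Q ∧ P)   — distribute ∧ over ∨
≡ ¬R ∨ Q   — simplify

¬R ∨ Q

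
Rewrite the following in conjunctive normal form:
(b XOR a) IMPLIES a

NOT b OR a

(b XOR a) IMPLIES a
≡ NOT (b XOR a) OR a   [eliminate IMPLIES]
≡ NOT ((b OR a) AND NOT (b AND a)) OR a   [expand XOR]
≡ NOT (b OR a) OR NOT NOT (b AND a) OR a   [De Morgan]
≡ (NOT b AND NOT a) OR NOT NOT (b AND a) OR a   [De Morgan]
≡ (NOT b AND NOT a) OR (b AND a) OR a   [double negation]
≡ (NOT b OR b OR a) AND (NOT b OR a OR a) AND (NOT a OR b OR a) AND (NOT a OR a OR a)   [distribute OR over AND]
≡ NOT b OR a   [simplify]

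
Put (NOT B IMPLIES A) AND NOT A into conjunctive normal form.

(B OR A) AND NOT A

(NOT B IMPLIES A) AND NOT A
≡ (NOT NOT B OR A) AND NOT A   [eliminate IMPLIES]
≡ (B OR A) AND NOT A   [double negation]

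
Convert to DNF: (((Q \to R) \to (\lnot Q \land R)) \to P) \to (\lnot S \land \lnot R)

(Q \land \lnot R \land \lnot P) \lor (\lnot Q \land R \land \lnot P) \lor (\lnot S \land \lnot R)

(((Q \to R) \to (\lnot Q \land R)) \to P) \to (\lnot S \land \lnot R)
= \lnot (((Q \to R) \to (\lnot Q \land R)) \to P) \lor (\lnot S \land \lnot R)
= \lnot (\lnot ((Q \to R) \to (\lnot Q \land R)) \lor P) \lor (\lnot S \land \lnot R)
= \lnot (\lnot (\lnot (Q \to R) \lor (\lnot Q \land R)) \lor P) \lor (\lnot S \land \lnot R)
= \lnot (\lnot (\lnot (\lnot Q \lor R) \lor (\lnot Q \land R)) \lor P) \lor (\lnot S \land \lnot R)
= (\lnot \lnot (\lnot (\lnot Q \lor R) \lor (\lnot Q \land R)) \land \lnot P) \lor (\lnot S \land \lnot R)
= ((\lnot (\lnot Q \lor R) \lor (\lnot Q \land R)) \land \lnot P) \lor (\lnot S \land \lnot R)
= (((\lnot \lnot Q \land \lnot R) \lor (\lnot Q \land R)) \land \lnot P) \lor (\lnot S \land \lnot R)
= (((Q \land \lnot R) \lor (\lnot Q \land R)) \land \lnot P) \lor (\lnot S \land \lnot R)
= (Q \land \lnot R \land \lnot P) \lor (\lnot Q \land R \land \lnot P) \lor (\lnot S \land \lnot R)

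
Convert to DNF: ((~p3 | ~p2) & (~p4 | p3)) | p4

(~p3 & ~p4) | (~p2 & ~p4) | (~p2 & p3) | p4

((~p3 | ~p2) & (~p4 | p3)) | p4
= (~p3 & ~p4) | (~p3 & p3) | (~p2 & ~p4) | (~p2 & p3) | p4   — distribute & over |
= (~p3 & ~p4) | (~p2 & ~p4) | (~p2 & p3) | p4   — simplify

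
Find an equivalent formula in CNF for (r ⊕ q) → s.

(¬r ∨ q ∨ s) ∧ (¬q ∨ r ∨ s)

(r ⊕ q) → s
≡ ¬(r ⊕ q) ∨ s   [eliminate →]
≡ ¬((r ∨ q) ∧ ¬(r ∧ q)) ∨ s   [expand ⊕]
≡ ¬(r ∨ q) ∨ ¬¬(r ∧ q) ∨ s   [De Morgan]
≡ (¬r ∧ ¬q) ∨ ¬¬(r ∧ q) ∨ s   [De Morgan]
≡ (¬r ∧ ¬q) ∨ (r ∧ q) ∨ s   [double negation]
≡ (¬r ∨ r ∨ s) ∧ (¬r ∨ q ∨ s) ∧ (¬q ∨ r ∨ s) ∧ (¬q ∨ q ∨ s)   [distribute ∨ over ∧]
≡ (¬r ∨ q ∨ s) ∧ (¬q ∨ r ∨ s)   [simplify]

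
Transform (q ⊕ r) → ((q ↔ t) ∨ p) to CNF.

(¬q ∨ r ∨ t ∨ p) ∧ (¬r ∨ q ∨ ¬t ∨ p)

(q ⊕ r) → ((q ↔ t) ∨ p)
⇔ ¬(q ⊕ r) ∨ (q ↔ t) ∨ p   [eliminate →]
⇔ ¬((q ∨ r) ∧ ¬(q ∧ r)) ∨ (q ↔ t) ∨ p   [expand ⊕]
⇔ ¬((q ∨ r) ∧ ¬(q ∧ r)) ∨ ((q → t) ∧ (t → q)) ∨ p   [eliminate ↔]
⇔ ¬((q ∨ r) ∧ ¬(q ∧ r)) ∨ ((¬q ∨ t) ∧ (t → q)) ∨ p   [eliminate →]
⇔ ¬((q ∨ r) ∧ ¬(q ∧ r)) ∨ ((¬q ∨ t) ∧ (¬t ∨ q)) ∨ p   [eliminate →]
⇔ ¬(q ∨ r) ∨ ¬¬(q ∧ r) ∨ ((¬q ∨ t) ∧ (¬t ∨ q)) ∨ p   [De Morgan]
⇔ (¬q ∧ ¬r) ∨ ¬¬(q ∧ r) ∨ ((¬q ∨ t) ∧ (¬t ∨ q)) ∨ p   [De Morgan]
⇔ (¬q ∧ ¬r) ∨ (q ∧ r) ∨ ((¬q ∨ t) ∧ (¬t ∨ q)) ∨ p   [double negation]
⇔ (¬q ∨ q ∨ ¬q ∨ t ∨ p) ∧ (¬q ∨ q ∨ ¬t ∨ q ∨ p) ∧ (¬q ∨ r ∨ ¬q ∨ t ∨ p) ∧ (¬q ∨ r ∨ ¬t ∨ q ∨ p) ∧ (¬r ∨ q ∨ ¬q ∨ t ∨ p) ∧ (¬r ∨ q ∨ ¬t ∨ q ∨ p) ∧ (¬r ∨ r ∨ ¬q ∨ t ∨ p) ∧ (¬r ∨ r ∨ ¬t ∨ q ∨ p)   [distribute ∨ over ∧]
⇔ (¬q ∨ r ∨ t ∨ p) ∧ (¬r ∨ q ∨ ¬t ∨ p)   [simplify]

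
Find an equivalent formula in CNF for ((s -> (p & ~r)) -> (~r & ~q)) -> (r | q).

r | q

((s -> (p & ~r)) -> (~r & ~q)) -> (r | q)
≡ ~((s -> (p & ~r)) -> (~r & ~q)) | r | q
≡ ~(~(s -> (p & ~r)) | (~r & ~q)) | r | q
≡ ~(~(~s | (p & ~r)) | (~r & ~q)) | r | q
≡ (~~(~s | (p & ~r)) & ~(~r & ~q)) | r | q
≡ ((~s | (p & ~r)) & ~(~r & ~q)) | r | q
≡ ((~s | (p & ~r)) & (~~r | ~~q)) | r | q
≡ ((~s | (p & ~r)) & (r | ~~q)) | r | q
≡ ((~s | (p & ~r)) & (r | q)) | r | q
≡ (~s | p | r | q) & (~s | ~r | r | q) & (r | q | r | q)
≡ r | q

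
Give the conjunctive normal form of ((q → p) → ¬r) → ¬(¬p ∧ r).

¬q ∨ p ∨ ¬r

((q → p) → ¬r) → ¬(¬p ∧ r)
⇔ ¬((q → p) → ¬r) ∨ ¬(¬p ∧ r)   [eliminate →]
⇔ ¬(¬(q → p) ∨ ¬r) ∨ ¬(¬p ∧ r)   [eliminate →]
⇔ ¬(¬(¬q ∨ p) ∨ ¬r) ∨ ¬(¬p ∧ r)   [eliminate →]
⇔ (¬¬(¬q ∨ p) ∧ ¬¬r) ∨ ¬(¬p ∧ r)   [De Morgan]
⇔ ((¬q ∨ p) ∧ ¬¬r) ∨ ¬(¬p ∧ r)   [double negation]
⇔ ((¬q ∨ p) ∧ r) ∨ ¬(¬p ∧ r)   [double negation]
⇔ ((¬q ∨ p) ∧ r) ∨ ¬¬p ∨ ¬r   [De Morgan]
⇔ ((¬q ∨ p) ∧ r) ∨ p ∨ ¬r   [double negation]
⇔ (¬q ∨ p ∨ p ∨ ¬r) ∧ (r ∨ p ∨ ¬r)   [distribute ∨ over ∧]
⇔ ¬q ∨ p ∨ ¬r   [simplify]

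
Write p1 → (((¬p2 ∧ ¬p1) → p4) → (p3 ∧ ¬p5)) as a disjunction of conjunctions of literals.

¬p1 ∨ (p3 ∧ ¬p5)

p1 → (((¬p2 ∧ ¬p1) → p4) → (p3 ∧ ¬p5))
= ¬p1 ∨ (((¬p2 ∧ ¬p1) → p4) → (p3 ∧ ¬p5))   [eliminate →]
= ¬p1 ∨ ¬((¬p2 ∧ ¬p1) → p4) ∨ (p3 ∧ ¬p5)   [eliminate →]
= ¬p1 ∨ ¬(¬(¬p2 ∧ ¬p1) ∨ p4) ∨ (p3 ∧ ¬p5)   [eliminate →]
= ¬p1 ∨ (¬¬(¬p2 ∧ ¬p1) ∧ ¬p4) ∨ (p3 ∧ ¬p5)   [De Morgan]
= ¬p1 ∨ (¬p2 ∧ ¬p1 ∧ ¬p4) ∨ (p3 ∧ ¬p5)   [double negation]
= ¬p1 ∨ (p3 ∧ ¬p5)   [simplify]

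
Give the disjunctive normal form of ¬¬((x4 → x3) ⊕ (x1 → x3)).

(¬x4 ∧ x1 ∧ ¬x3) ∨ (x4 ∧ ¬x3 ∧ ¬x1)

¬¬((x4 → x3) ⊕ (x1 → x3))
≡ ¬¬(((x4 → x3) ∧ ¬(x1 → x3)) ∨ (¬(x4 → x3) ∧ (x1 → x3)))   [expand ⊕]
≡ ¬¬(((¬x4 ∨ x3) ∧ ¬(x1 → x3)) ∨ (¬(x4 → x3) ∧ (x1 → x3)))   [eliminate →]
≡ ¬¬(((¬x4 ∨ x3) ∧ ¬(¬x1 ∨ x3)) ∨ (¬(x4 → x3) ∧ (x1 → x3)))   [eliminate →]
≡ ¬¬(((¬x4 ∨ x3) ∧ ¬(¬x1 ∨ x3)) ∨ (¬(¬x4 ∨ x3) ∧ (x1 → x3)))   [eliminate →]
≡ ¬¬(((¬x4 ∨ x3) ∧ ¬(¬x1 ∨ x3)) ∨ (¬(¬x4 ∨ x3) ∧ (¬x1 ∨ x3)))   [eliminate →]
≡ ((¬x4 ∨ x3) ∧ ¬(¬x1 ∨ x3)) ∨ (¬(¬x4 ∨ x3) ∧ (¬x1 ∨ x3))   [double negation]
≡ ((¬x4 ∨ x3) ∧ ¬¬x1 ∧ ¬x3) ∨ (¬(¬x4 ∨ x3) ∧ (¬x1 ∨ x3))   [De Morgan]
≡ ((¬x4 ∨ x3) ∧ x1 ∧ ¬x3) ∨ (¬(¬x4 ∨ x3) ∧ (¬x1 ∨ x3))   [double negation]
≡ ((¬x4 ∨ x3) ∧ x1 ∧ ¬x3) ∨ (¬¬x4 ∧ ¬x3 ∧ (¬x1 ∨ x3))   [De Morgan]
≡ ((¬x4 ∨ x3) ∧ x1 ∧ ¬x3) ∨ (x4 ∧ ¬x3 ∧ (¬x1 ∨ x3))   [double negation]
≡ (¬x4 ∧ x1 ∧ ¬x3) ∨ (x3 ∧ x1 ∧ ¬x3) ∨ (x4 ∧ ¬x3 ∧ ¬x1) ∨ (x4 ∧ ¬x3 ∧ x3)   [distribute ∧ over ∨]
≡ (¬x4 ∧ x1 ∧ ¬x3) ∨ (x4 ∧ ¬x3 ∧ ¬x1)   [simplify]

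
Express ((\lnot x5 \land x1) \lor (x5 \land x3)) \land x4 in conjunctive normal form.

((\lnot x5 \land x1) \lor (x5 \land x3)) \land x4
⇔ (\lnot x5 \lor x5) \land (\lnot x5 \lor x3) \land (x1 \lor x5) \land (x1 \lor x3) \land x4   — distribute \lor over \land
⇔ (\lnot x5 \lor x3) \land (x1 \lor x5) \land (x1 \lor x3) \land x4   — simplify

(\lnot x5 \lor x3) \land (x1 \lor x5) \land (x1 \lor x3) \land x4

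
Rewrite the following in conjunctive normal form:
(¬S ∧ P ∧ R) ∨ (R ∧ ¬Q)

(¬S ∨ ¬Q) ∧ (P ∨ ¬Q) ∧ R

(¬S ∧ P ∧ R) ∨ (R ∧ ¬Q)
≡ (¬S ∨ R) ∧ (¬S ∨ ¬Q) ∧ (P ∨ R) ∧ (P ∨ ¬Q) ∧ (R ∨ R) ∧ (R ∨ ¬Q)   — distribute ∨ over ∧
≡ (¬S ∨ ¬Q) ∧ (P ∨ ¬Q) ∧ R   — simplify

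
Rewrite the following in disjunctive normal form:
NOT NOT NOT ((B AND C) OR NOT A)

(NOT B AND A) OR (NOT C AND A)

NOT NOT NOT ((B AND C) OR NOT A)
≡ NOT ((B AND C) OR NOT A)   (double negation)
≡ NOT (B AND C) AND NOT NOT A   (De Morgan)
≡ (NOT B OR NOT C) AND NOT NOT A   (De Morgan)
≡ (NOT B OR NOT C) AND A   (double negation)
≡ (NOT B AND A) OR (NOT C AND A)   (distribute AND over OR)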